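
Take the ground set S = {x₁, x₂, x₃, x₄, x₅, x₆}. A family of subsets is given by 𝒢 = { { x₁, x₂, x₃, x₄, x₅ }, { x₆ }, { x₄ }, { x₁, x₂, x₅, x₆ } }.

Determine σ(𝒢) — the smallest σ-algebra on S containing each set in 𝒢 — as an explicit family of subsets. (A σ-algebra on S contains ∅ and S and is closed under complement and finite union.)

σ(𝒢) (16 sets): { {  }, { x₃ }, { x₄ }, { x₆ }, { x₃, x₄ }, { x₃, x₆ }, { x₄, x₆ }, { x₁, x₂, x₅ }, { x₃, x₄, x₆ }, { x₁, x₂, x₃, x₅ }, { x₁, x₂, x₄, x₅ }, { x₁, x₂, x₅, x₆ }, { x₁, x₂, x₃, x₄, x₅ }, { x₁, x₂, x₃, x₅, x₆ }, { x₁, x₂, x₄, x₅, x₆ }, S }

Working:
Take S₀ = 𝒢 ∪ {∅, S} = { {  }, { x₄ }, { x₆ }, { x₁, x₂, x₅, x₆ }, { x₁, x₂, x₃, x₄, x₅ }, S }.
Pass 1. New:
  { x₃, x₄ }  = ᶜ of { x₁, x₂, x₅, x₆ }
  { x₄, x₆ }  = { x₄ } ∪ { x₆ }
  { x₁, x₂, x₃, x₅, x₆ }  = ᶜ of { x₄ }
  { x₁, x₂, x₄, x₅, x₆ }  = { x₄ } ∪ { x₁, x₂, x₅, x₆ }
  (now 10)
Pass 2 adds 3:
  { x₃ }  = ᶜ of { x₁, x₂, x₄, x₅, x₆ }
  { x₃, x₄, x₆ }  = { x₃, x₄ } ∪ { x₆ }
  { x₁, x₂, x₃, x₅ }  = ᶜ of { x₄, x₆ }
  (now 13)
Pass 3: 2 new —
  { x₃, x₆ }  = { x₃ } ∪ { x₆ }
  { x₁, x₂, x₅ }  = ᶜ of { x₃, x₄, x₆ }
  (now 15)
Pass 4: +1 →
  { x₁, x₂, x₄, x₅ }  = ᶜ of { x₃, x₆ }
  (now 16)
Pass 5: no new sets; the family is a σ-algebra.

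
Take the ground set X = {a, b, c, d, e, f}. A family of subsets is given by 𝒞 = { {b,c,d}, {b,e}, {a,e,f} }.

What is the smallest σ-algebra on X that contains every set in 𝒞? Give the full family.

Take S₀ = 𝒞 ∪ {∅, X} = { {}, {b,e}, {a,e,f}, {b,c,d}, X }.
Step 1 adds 3:
  {a,b,e,f}  = {b,e} ∪ {a,e,f}
  {a,c,d,f}  = complement {b,e}
  {b,c,d,e}  = {b,e} ∪ {b,c,d}
  (now 8)
Step 2 (4 new):
  {a,f}  = complement {b,c,d,e}
  {c,d}  = complement {a,b,e,f}
  {a,b,c,d,f}  = {b,c,d} ∪ {a,c,d,f}
  {a,c,d,e,f}  = {a,e,f} ∪ {a,c,d,f}
  (now 12)
Step 3: +2 →
  {b}  = complement {a,c,d,e,f}
  {e}  = complement {a,b,c,d,f}
  (now 14)
Step 4: 2 new —
  {a,b,f}  = {a,f} ∪ {b}
  {c,d,e}  = {c,d} ∪ {e}
  (now 16)
Step 5: no new sets; the family is a σ-algebra.

|σ(𝒞)| = 16.  σ(𝒞) = { {}, {b}, {e}, {a,f}, {b,e}, {c,d}, {a,b,f}, {a,e,f}, {b,c,d}, {c,d,e}, {a,b,e,f}, {a,c,d,f}, {b,c,d,e}, {a,b,c,d,f}, {a,c,d,e,f}, X }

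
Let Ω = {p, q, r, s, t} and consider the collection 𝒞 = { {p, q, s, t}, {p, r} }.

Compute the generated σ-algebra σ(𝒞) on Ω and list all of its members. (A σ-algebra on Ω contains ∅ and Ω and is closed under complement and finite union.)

σ(𝒞) (8 sets): { {}, {p}, {r}, {p, r}, {q, s, t}, {p, q, s, t}, {q, r, s, t}, Ω }

Derivation:
Initial family (4 sets): { {}, {p, r}, {p, q, s, t}, Ω }.
Iteration 1 adds 2:
  {r}  = {p, q, s, t}ᶜ
  {q, s, t}  = {p, r}ᶜ
Iteration 2: +1 →
  {q, r, s, t}  = {r} ∪ {q, s, t}
Iteration 3: 1 new —
  {p}  = {q, r, s, t}ᶜ
Iteration 4: already closed under ᶜ and ∪.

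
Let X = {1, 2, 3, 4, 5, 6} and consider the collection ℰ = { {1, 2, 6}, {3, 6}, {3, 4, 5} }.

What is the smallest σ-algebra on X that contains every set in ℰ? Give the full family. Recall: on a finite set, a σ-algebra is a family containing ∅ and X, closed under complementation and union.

|σ(ℰ)| = 16.  σ(ℰ) = { ∅, {3}, {6}, {1, 2}, {3, 6}, {4, 5}, {1, 2, 3}, {1, 2, 6}, {3, 4, 5}, {4, 5, 6}, {1, 2, 3, 6}, {1, 2, 4, 5}, {3, 4, 5, 6}, {1, 2, 3, 4, 5}, {1, 2, 4, 5, 6}, X }

Working:
Take S₀ = ℰ ∪ {∅, X} = { ∅, {3, 6}, {1, 2, 6}, {3, 4, 5}, X }.
Iteration 1. New:
  {1, 2, 3, 6}  = {3, 6} ∪ {1, 2, 6}
  {1, 2, 4, 5}  = {3, 6}ᶜ
  {3, 4, 5, 6}  = {3, 4, 5} ∪ {3, 6}
  (now 8)
Iteration 2: +4 →
  {1, 2}  = {3, 4, 5, 6}ᶜ
  {4, 5}  = {1, 2, 3, 6}ᶜ
  {1, 2, 3, 4, 5}  = {3, 4, 5} ∪ {1, 2, 4, 5}
  {1, 2, 4, 5, 6}  = {1, 2, 6} ∪ {1, 2, 4, 5}
  (now 12)
Iteration 3: 2 new —
  {3}  = {1, 2, 4, 5, 6}ᶜ
  {6}  = {1, 2, 3, 4, 5}ᶜ
  (now 14)
Iteration 4. New:
  {1, 2, 3}  = {3} ∪ {1, 2}
  {4, 5, 6}  = {4, 5} ∪ {6}
  (now 16)
Iteration 5 adds nothing — fixpoint reached.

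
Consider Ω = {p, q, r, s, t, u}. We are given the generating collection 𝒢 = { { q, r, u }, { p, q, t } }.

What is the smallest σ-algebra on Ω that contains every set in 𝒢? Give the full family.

|σ(𝒢)| = 16.  σ(𝒢) = { {  }, { q }, { s }, { p, t }, { q, s }, { r, u }, { p, q, t }, { p, s, t }, { q, r, u }, { r, s, u }, { p, q, s, t }, { p, r, t, u }, { q, r, s, u }, { p, q, r, t, u }, { p, r, s, t, u }, Ω }

Derivation:
Seed the family with 𝒢 together with ∅ and Ω: { {  }, { p, q, t }, { q, r, u }, Ω }.
Iteration 1: +3 →
  { p, s, t }  = ᶜ of { q, r, u }
  { r, s, u }  = ᶜ of { p, q, t }
  { p, q, r, t, u }  = { p, q, t } ∪ { q, r, u }
  — 7 sets.
Iteration 2 (4 new):
  { s }  = ᶜ of { p, q, r, t, u }
  { p, q, s, t }  = { p, s, t } ∪ { p, q, t }
  { q, r, s, u }  = { q, r, u } ∪ { r, s, u }
  { p, r, s, t, u }  = { p, s, t } ∪ { r, s, u }
  — 11 sets.
Iteration 3 (3 new):
  { q }  = ᶜ of { p, r, s, t, u }
  { p, t }  = ᶜ of { q, r, s, u }
  { r, u }  = ᶜ of { p, q, s, t }
  — 14 sets.
Iteration 4: +2 →
  { q, s }  = { s } ∪ { q }
  { p, r, t, u }  = { r, u } ∪ { p, t }
  — 16 sets.
Iteration 5: closed — nothing new.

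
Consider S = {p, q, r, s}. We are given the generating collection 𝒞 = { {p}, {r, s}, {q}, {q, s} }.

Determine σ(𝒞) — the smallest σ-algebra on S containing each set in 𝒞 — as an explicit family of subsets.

Seed the family with 𝒞 together with ∅ and S: { {}, {p}, {q}, {q, s}, {r, s}, S }.
Round 1: +5 →
  {p, q}  = complement {r, s}
  {p, r}  = complement {q, s}
  {p, q, s}  = {q, s} ∪ {p}
  {p, r, s}  = complement {q}
  {q, r, s}  = complement {p}
  |family| = 11
Round 2: +2 →
  {r}  = complement {p, q, s}
  {p, q, r}  = {p, q} ∪ {p, r}
  |family| = 13
Round 3 (2 new):
  {s}  = complement {p, q, r}
  {q, r}  = {r} ∪ {q}
  |family| = 15
Round 4. New:
  {p, s}  = complement {q, r}
  |family| = 16
Round 5: no new sets; the family is a σ-algebra.

|σ(𝒞)| = 16.  σ(𝒞) = { {}, {p}, {q}, {r}, {s}, {p, q}, {p, r}, {p, s}, {q, r}, {q, s}, {r, s}, {p, q, r}, {p, q, s}, {p, r, s}, {q, r, s}, S }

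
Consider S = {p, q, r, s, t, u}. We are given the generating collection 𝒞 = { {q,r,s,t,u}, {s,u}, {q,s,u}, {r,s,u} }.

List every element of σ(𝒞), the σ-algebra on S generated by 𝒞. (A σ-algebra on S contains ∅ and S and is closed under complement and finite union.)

Seed the family with 𝒞 together with ∅ and S: { {}, {s,u}, {q,s,u}, {r,s,u}, {q,r,s,t,u}, S }.
Pass 1 (5 new):
  {p}  = {q,r,s,t,u}ᶜ
  {p,q,t}  = {r,s,u}ᶜ
  {p,r,t}  = {q,s,u}ᶜ
  {p,q,r,t}  = {s,u}ᶜ
  {q,r,s,u}  = {q,s,u} ∪ {r,s,u}
Pass 2. New:
  {p,t}  = {q,r,s,u}ᶜ
  {p,s,u}  = {s,u} ∪ {p}
  {p,q,s,u}  = {q,s,u} ∪ {p}
  {p,r,s,u}  = {r,s,u} ∪ {p}
  {p,q,r,s,u}  = {q,r,s,u} ∪ {p}
  {p,q,s,t,u}  = {q,s,u} ∪ {p,q,t}
  {p,r,s,t,u}  = {p,r,t} ∪ {r,s,u}
Pass 3: 7 new —
  {q}  = {p,r,s,t,u}ᶜ
  {r}  = {p,q,s,t,u}ᶜ
  {t}  = {p,q,r,s,u}ᶜ
  {q,t}  = {p,r,s,u}ᶜ
  {r,t}  = {p,q,s,u}ᶜ
  {q,r,t}  = {p,s,u}ᶜ
  {p,s,t,u}  = {p,t} ∪ {s,u}
Pass 4 adds 6:
  {p,q}  = {q} ∪ {p}
  {p,r}  = {r} ∪ {p}
  {q,r}  = {p,s,t,u}ᶜ
  {s,t,u}  = {t} ∪ {s,u}
  {q,s,t,u}  = {q,s,u} ∪ {q,t}
  {r,s,t,u}  = {t} ∪ {r,s,u}
Pass 5 adds 1:
  {p,q,r}  = {s,t,u}ᶜ
Pass 6 adds nothing — fixpoint reached.

Therefore σ(𝒞) = { {}, {p}, {q}, {r}, {t}, {p,q}, {p,r}, {p,t}, {q,r}, {q,t}, {r,t}, {s,u}, {p,q,r}, {p,q,t}, {p,r,t}, {p,s,u}, {q,r,t}, {q,s,u}, {r,s,u}, {s,t,u}, {p,q,r,t}, {p,q,s,u}, {p,r,s,u}, {p,s,t,u}, {q,r,s,u}, {q,s,t,u}, {r,s,t,u}, {p,q,r,s,u}, {p,q,s,t,u}, {p,r,s,t,u}, {q,r,s,t,u}, S } (|σ(𝒞)| = 32).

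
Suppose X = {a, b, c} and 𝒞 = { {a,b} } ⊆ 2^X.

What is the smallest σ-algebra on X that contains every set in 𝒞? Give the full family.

Answer: σ(𝒞) = { ∅, {c}, {a,b}, X }

Check:
Begin from { ∅, {a,b}, X } (that is, 𝒞 plus ∅ and X).
Iteration 1 (1 new):
  {c}  = {a,b}ᶜ
  (now 4)
Iteration 2: closed — nothing new.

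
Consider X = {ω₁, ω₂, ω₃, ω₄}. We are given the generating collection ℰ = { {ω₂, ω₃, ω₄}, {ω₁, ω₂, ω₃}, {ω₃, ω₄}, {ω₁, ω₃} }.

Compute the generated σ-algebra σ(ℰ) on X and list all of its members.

|σ(ℰ)| = 16.  σ(ℰ) = { {}, {ω₁}, {ω₂}, {ω₃}, {ω₄}, {ω₁, ω₂}, {ω₁, ω₃}, {ω₁, ω₄}, {ω₂, ω₃}, {ω₂, ω₄}, {ω₃, ω₄}, {ω₁, ω₂, ω₃}, {ω₁, ω₂, ω₄}, {ω₁, ω₃, ω₄}, {ω₂, ω₃, ω₄}, X }

Derivation:
Initial family (6 sets): { {}, {ω₁, ω₃}, {ω₃, ω₄}, {ω₁, ω₂, ω₃}, {ω₂, ω₃, ω₄}, X }.
Round 1 (5 new):
  {ω₁}  = X∖{ω₂, ω₃, ω₄}
  {ω₄}  = X∖{ω₁, ω₂, ω₃}
  {ω₁, ω₂}  = X∖{ω₃, ω₄}
  {ω₂, ω₄}  = X∖{ω₁, ω₃}
  {ω₁, ω₃, ω₄}  = {ω₃, ω₄} ∪ {ω₁, ω₃}
  [11 total]
Round 2: +3 →
  {ω₂}  = X∖{ω₁, ω₃, ω₄}
  {ω₁, ω₄}  = {ω₄} ∪ {ω₁}
  {ω₁, ω₂, ω₄}  = {ω₁, ω₂} ∪ {ω₄}
  [14 total]
Round 3: 2 new —
  {ω₃}  = X∖{ω₁, ω₂, ω₄}
  {ω₂, ω₃}  = X∖{ω₁, ω₄}
  [16 total]
Round 4: no new sets; the family is a σ-algebra.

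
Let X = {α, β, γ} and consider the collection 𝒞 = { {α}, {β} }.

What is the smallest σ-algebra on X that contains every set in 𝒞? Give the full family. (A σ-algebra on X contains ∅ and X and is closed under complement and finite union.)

Start: 𝒞 ∪ {∅, X} = { {}, {α}, {β}, X }.
Round 1: +3 →
  {α,β}  = {α} ∪ {β}
  {α,γ}  = ᶜ of {β}
  {β,γ}  = ᶜ of {α}
  (now 7)
Round 2: 1 new —
  {γ}  = ᶜ of {α,β}
  (now 8)
Round 3 adds nothing — fixpoint reached.

|σ(𝒞)| = 8.  σ(𝒞) = { {}, {α}, {β}, {γ}, {α,β}, {α,γ}, {β,γ}, X }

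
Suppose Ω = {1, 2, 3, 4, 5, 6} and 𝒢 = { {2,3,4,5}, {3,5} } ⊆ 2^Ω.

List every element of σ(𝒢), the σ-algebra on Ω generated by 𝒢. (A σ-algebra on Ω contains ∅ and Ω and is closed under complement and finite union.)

Initial family (4 sets): { ∅, {3,5}, {2,3,4,5}, Ω }.
Round 1: 2 new —
  {1,6}  = ᶜ of {2,3,4,5}
  {1,2,4,6}  = ᶜ of {3,5}
  |family| = 6
Round 2: 1 new —
  {1,3,5,6}  = {1,6} ∪ {3,5}
  |family| = 7
Round 3 adds 1:
  {2,4}  = ᶜ of {1,3,5,6}
  |family| = 8
Round 4: stable.

Hence σ(𝒢) has 8 members: { ∅, {1,6}, {2,4}, {3,5}, {1,2,4,6}, {1,3,5,6}, {2,3,4,5}, Ω }.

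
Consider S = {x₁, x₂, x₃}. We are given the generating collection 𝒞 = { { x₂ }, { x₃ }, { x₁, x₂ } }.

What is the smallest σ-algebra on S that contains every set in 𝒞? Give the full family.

σ(𝒞) = { ∅, { x₁ }, { x₂ }, { x₃ }, { x₁, x₂ }, { x₁, x₃ }, { x₂, x₃ }, S }

Working:
Start: 𝒞 ∪ {∅, S} = { ∅, { x₂ }, { x₃ }, { x₁, x₂ }, S }.
Round 1 (2 new):
  { x₁, x₃ }  = complement { x₂ }
  { x₂, x₃ }  = { x₃ } ∪ { x₂ }
  [7 total]
Round 2 adds 1:
  { x₁ }  = complement { x₂, x₃ }
  [8 total]
Round 3 adds nothing — fixpoint reached.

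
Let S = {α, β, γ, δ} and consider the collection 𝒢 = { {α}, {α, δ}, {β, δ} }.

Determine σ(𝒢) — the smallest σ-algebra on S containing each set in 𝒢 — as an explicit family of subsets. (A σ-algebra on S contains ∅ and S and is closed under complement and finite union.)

Initial family (5 sets): { ∅, {α}, {α, δ}, {β, δ}, S }.
Iteration 1: +4 →
  {α, γ}  = S∖{β, δ}
  {β, γ}  = S∖{α, δ}
  {α, β, δ}  = {α, δ} ∪ {β, δ}
  {β, γ, δ}  = S∖{α}
  — 9 sets.
Iteration 2: 3 new —
  {γ}  = S∖{α, β, δ}
  {α, β, γ}  = {β, γ} ∪ {α, γ}
  {α, γ, δ}  = {α, δ} ∪ {α, γ}
  — 12 sets.
Iteration 3: +2 →
  {β}  = S∖{α, γ, δ}
  {δ}  = S∖{α, β, γ}
  — 14 sets.
Iteration 4 (2 new):
  {α, β}  = {β} ∪ {α}
  {γ, δ}  = {γ} ∪ {δ}
  — 16 sets.
Iteration 5: already closed under ᶜ and ∪.

Hence σ(𝒢) has 16 members: { ∅, {α}, {β}, {γ}, {δ}, {α, β}, {α, γ}, {α, δ}, {β, γ}, {β, δ}, {γ, δ}, {α, β, γ}, {α, β, δ}, {α, γ, δ}, {β, γ, δ}, S }.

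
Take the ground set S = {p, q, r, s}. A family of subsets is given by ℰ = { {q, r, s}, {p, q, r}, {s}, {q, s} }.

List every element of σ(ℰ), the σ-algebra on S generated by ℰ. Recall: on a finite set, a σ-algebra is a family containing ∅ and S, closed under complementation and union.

|σ(ℰ)| = 16.  σ(ℰ) = { ∅, {p}, {q}, {r}, {s}, {p, q}, {p, r}, {p, s}, {q, r}, {q, s}, {r, s}, {p, q, r}, {p, q, s}, {p, r, s}, {q, r, s}, S }

Check:
Begin from { ∅, {s}, {q, s}, {p, q, r}, {q, r, s}, S } (that is, ℰ plus ∅ and S).
Step 1: 2 new —
  {p}  = {q, r, s}ᶜ
  {p, r}  = {q, s}ᶜ
  [8 total]
Step 2 adds 3:
  {p, s}  = {s} ∪ {p}
  {p, q, s}  = {q, s} ∪ {p}
  {p, r, s}  = {s} ∪ {p, r}
  [11 total]
Step 3: +3 →
  {q}  = {p, r, s}ᶜ
  {r}  = {p, q, s}ᶜ
  {q, r}  = {p, s}ᶜ
  [14 total]
Step 4 adds 2:
  {p, q}  = {q} ∪ {p}
  {r, s}  = {r} ∪ {s}
  [16 total]
Step 5: no new sets; the family is a σ-algebra.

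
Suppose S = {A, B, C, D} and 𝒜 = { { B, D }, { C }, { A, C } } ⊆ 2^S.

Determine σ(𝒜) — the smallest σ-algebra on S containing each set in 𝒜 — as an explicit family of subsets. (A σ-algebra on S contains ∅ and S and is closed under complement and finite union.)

σ(𝒜) (8 sets): { {  }, { A }, { C }, { A, C }, { B, D }, { A, B, D }, { B, C, D }, S }

Check:
Initial family (5 sets): { {  }, { C }, { A, C }, { B, D }, S }.
Iteration 1: 2 new —
  { A, B, D }  = complement { C }
  { B, C, D }  = { C } ∪ { B, D }
Iteration 2 (1 new):
  { A }  = complement { B, C, D }
Iteration 3: closed — nothing new.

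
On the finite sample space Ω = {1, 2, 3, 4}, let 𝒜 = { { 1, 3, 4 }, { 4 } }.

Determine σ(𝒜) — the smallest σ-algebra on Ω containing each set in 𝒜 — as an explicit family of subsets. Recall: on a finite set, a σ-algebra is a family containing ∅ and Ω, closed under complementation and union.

σ(𝒜) (8 sets): { {  }, { 2 }, { 4 }, { 1, 3 }, { 2, 4 }, { 1, 2, 3 }, { 1, 3, 4 }, Ω }

Check:
Start: 𝒜 ∪ {∅, Ω} = { {  }, { 4 }, { 1, 3, 4 }, Ω }.
Step 1: +2 →
  { 2 }  = ᶜ of { 1, 3, 4 }
  { 1, 2, 3 }  = ᶜ of { 4 }
  |family| = 6
Step 2. New:
  { 2, 4 }  = { 4 } ∪ { 2 }
  |family| = 7
Step 3 (1 new):
  { 1, 3 }  = ᶜ of { 2, 4 }
  |family| = 8
Step 4 adds nothing — fixpoint reached.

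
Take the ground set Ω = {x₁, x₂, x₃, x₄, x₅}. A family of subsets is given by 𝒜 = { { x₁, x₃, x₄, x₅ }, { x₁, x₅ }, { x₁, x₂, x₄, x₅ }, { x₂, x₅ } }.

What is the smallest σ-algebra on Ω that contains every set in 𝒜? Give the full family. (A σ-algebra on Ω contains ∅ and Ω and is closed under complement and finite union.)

Answer: σ(𝒜) = { ∅, { x₁ }, { x₂ }, { x₃ }, { x₄ }, { x₅ }, { x₁, x₂ }, { x₁, x₃ }, { x₁, x₄ }, { x₁, x₅ }, { x₂, x₃ }, { x₂, x₄ }, { x₂, x₅ }, { x₃, x₄ }, { x₃, x₅ }, { x₄, x₅ }, { x₁, x₂, x₃ }, { x₁, x₂, x₄ }, { x₁, x₂, x₅ }, { x₁, x₃, x₄ }, { x₁, x₃, x₅ }, { x₁, x₄, x₅ }, { x₂, x₃, x₄ }, { x₂, x₃, x₅ }, { x₂, x₄, x₅ }, { x₃, x₄, x₅ }, { x₁, x₂, x₃, x₄ }, { x₁, x₂, x₃, x₅ }, { x₁, x₂, x₄, x₅ }, { x₁, x₃, x₄, x₅ }, { x₂, x₃, x₄, x₅ }, Ω }

Check:
Seed the family with 𝒜 together with ∅ and Ω: { ∅, { x₁, x₅ }, { x₂, x₅ }, { x₁, x₂, x₄, x₅ }, { x₁, x₃, x₄, x₅ }, Ω }.
Round 1 (5 new):
  { x₂ }  = Ω∖{ x₁, x₃, x₄, x₅ }
  { x₃ }  = Ω∖{ x₁, x₂, x₄, x₅ }
  { x₁, x₂, x₅ }  = { x₂, x₅ } ∪ { x₁, x₅ }
  { x₁, x₃, x₄ }  = Ω∖{ x₂, x₅ }
  { x₂, x₃, x₄ }  = Ω∖{ x₁, x₅ }
  |family| = 11
Round 2: +7 →
  { x₂, x₃ }  = { x₂ } ∪ { x₃ }
  { x₃, x₄ }  = Ω∖{ x₁, x₂, x₅ }
  { x₁, x₃, x₅ }  = { x₃ } ∪ { x₁, x₅ }
  { x₂, x₃, x₅ }  = { x₂, x₅ } ∪ { x₃ }
  { x₁, x₂, x₃, x₄ }  = { x₂, x₃, x₄ } ∪ { x₁, x₃, x₄ }
  { x₁, x₂, x₃, x₅ }  = { x₃ } ∪ { x₁, x₂, x₅ }
  { x₂, x₃, x₄, x₅ }  = { x₂, x₅ } ∪ { x₂, x₃, x₄ }
  |family| = 18
Round 3: 6 new —
  { x₁ }  = Ω∖{ x₂, x₃, x₄, x₅ }
  { x₄ }  = Ω∖{ x₁, x₂, x₃, x₅ }
  { x₅ }  = Ω∖{ x₁, x₂, x₃, x₄ }
  { x₁, x₄ }  = Ω∖{ x₂, x₃, x₅ }
  { x₂, x₄ }  = Ω∖{ x₁, x₃, x₅ }
  { x₁, x₄, x₅ }  = Ω∖{ x₂, x₃ }
  |family| = 24
Round 4: +8 →
  { x₁, x₂ }  = { x₂ } ∪ { x₁ }
  { x₁, x₃ }  = { x₃ } ∪ { x₁ }
  { x₃, x₅ }  = { x₅ } ∪ { x₃ }
  { x₄, x₅ }  = { x₅ } ∪ { x₄ }
  { x₁, x₂, x₃ }  = { x₂, x₃ } ∪ { x₁ }
  { x₁, x₂, x₄ }  = { x₂ } ∪ { x₁, x₄ }
  { x₂, x₄, x₅ }  = { x₂, x₅ } ∪ { x₄ }
  { x₃, x₄, x₅ }  = { x₃, x₄ } ∪ { x₅ }
  |family| = 32
After Round 5 the family is unchanged; done.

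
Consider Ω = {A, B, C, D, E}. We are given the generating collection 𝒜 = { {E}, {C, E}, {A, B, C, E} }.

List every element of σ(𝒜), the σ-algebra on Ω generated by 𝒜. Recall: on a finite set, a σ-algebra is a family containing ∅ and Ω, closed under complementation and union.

|σ(𝒜)| = 16.  σ(𝒜) = { {}, {C}, {D}, {E}, {A, B}, {C, D}, {C, E}, {D, E}, {A, B, C}, {A, B, D}, {A, B, E}, {C, D, E}, {A, B, C, D}, {A, B, C, E}, {A, B, D, E}, Ω }

Working:
Seed the family with 𝒜 together with ∅ and Ω: { {}, {E}, {C, E}, {A, B, C, E}, Ω }.
Round 1: 3 new —
  {D}  = ᶜ of {A, B, C, E}
  {A, B, D}  = ᶜ of {C, E}
  {A, B, C, D}  = ᶜ of {E}
Round 2: +3 →
  {D, E}  = {D} ∪ {E}
  {C, D, E}  = {D} ∪ {C, E}
  {A, B, D, E}  = {A, B, D} ∪ {E}
Round 3 adds 3:
  {C}  = ᶜ of {A, B, D, E}
  {A, B}  = ᶜ of {C, D, E}
  {A, B, C}  = ᶜ of {D, E}
Round 4: +2 →
  {C, D}  = {C} ∪ {D}
  {A, B, E}  = {A, B} ∪ {E}
Round 5: no new sets; the family is a σ-algebra.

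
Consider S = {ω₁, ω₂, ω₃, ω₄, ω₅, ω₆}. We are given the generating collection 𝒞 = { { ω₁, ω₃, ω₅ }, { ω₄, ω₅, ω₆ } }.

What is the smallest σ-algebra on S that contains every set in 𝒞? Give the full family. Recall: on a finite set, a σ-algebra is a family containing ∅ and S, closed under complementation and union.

Start: 𝒞 ∪ {∅, S} = { {}, { ω₁, ω₃, ω₅ }, { ω₄, ω₅, ω₆ }, S }.
Step 1: +3 →
  { ω₁, ω₂, ω₃ }  = S∖{ ω₄, ω₅, ω₆ }
  { ω₂, ω₄, ω₆ }  = S∖{ ω₁, ω₃, ω₅ }
  { ω₁, ω₃, ω₄, ω₅, ω₆ }  = { ω₁, ω₃, ω₅ } ∪ { ω₄, ω₅, ω₆ }
Step 2. New:
  { ω₂ }  = S∖{ ω₁, ω₃, ω₄, ω₅, ω₆ }
  { ω₁, ω₂, ω₃, ω₅ }  = { ω₁, ω₂, ω₃ } ∪ { ω₁, ω₃, ω₅ }
  { ω₂, ω₄, ω₅, ω₆ }  = { ω₂, ω₄, ω₆ } ∪ { ω₄, ω₅, ω₆ }
  { ω₁, ω₂, ω₃, ω₄, ω₆ }  = { ω₂, ω₄, ω₆ } ∪ { ω₁, ω₂, ω₃ }
Step 3: +3 →
  { ω₅ }  = S∖{ ω₁, ω₂, ω₃, ω₄, ω₆ }
  { ω₁, ω₃ }  = S∖{ ω₂, ω₄, ω₅, ω₆ }
  { ω₄, ω₆ }  = S∖{ ω₁, ω₂, ω₃, ω₅ }
Step 4: +2 →
  { ω₂, ω₅ }  = { ω₂ } ∪ { ω₅ }
  { ω₁, ω₃, ω₄, ω₆ }  = { ω₁, ω₃ } ∪ { ω₄, ω₆ }
Step 5: closed — nothing new.

σ(𝒞) = { {}, { ω₂ }, { ω₅ }, { ω₁, ω₃ }, { ω₂, ω₅ }, { ω₄, ω₆ }, { ω₁, ω₂, ω₃ }, { ω₁, ω₃, ω₅ }, { ω₂, ω₄, ω₆ }, { ω₄, ω₅, ω₆ }, { ω₁, ω₂, ω₃, ω₅ }, { ω₁, ω₃, ω₄, ω₆ }, { ω₂, ω₄, ω₅, ω₆ }, { ω₁, ω₂, ω₃, ω₄, ω₆ }, { ω₁, ω₃, ω₄, ω₅, ω₆ }, S }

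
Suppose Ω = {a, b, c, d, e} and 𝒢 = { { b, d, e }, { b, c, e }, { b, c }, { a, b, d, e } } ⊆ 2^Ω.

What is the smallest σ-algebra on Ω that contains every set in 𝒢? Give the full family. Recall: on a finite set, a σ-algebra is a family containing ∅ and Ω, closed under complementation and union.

Start: 𝒢 ∪ {∅, Ω} = { {}, { b, c }, { b, c, e }, { b, d, e }, { a, b, d, e }, Ω }.
Iteration 1: +5 →
  { c }  = complement { a, b, d, e }
  { a, c }  = complement { b, d, e }
  { a, d }  = complement { b, c, e }
  { a, d, e }  = complement { b, c }
  { b, c, d, e }  = { b, c, e } ∪ { b, d, e }
  [11 total]
Iteration 2. New:
  { a }  = complement { b, c, d, e }
  { a, b, c }  = { b, c } ∪ { a, c }
  { a, c, d }  = { c } ∪ { a, d }
  { a, b, c, d }  = { b, c } ∪ { a, d }
  { a, b, c, e }  = { b, c, e } ∪ { a, c }
  { a, c, d, e }  = { a, d, e } ∪ { c }
  [17 total]
Iteration 3 adds 5:
  { b }  = complement { a, c, d, e }
  { d }  = complement { a, b, c, e }
  { e }  = complement { a, b, c, d }
  { b, e }  = complement { a, c, d }
  { d, e }  = complement { a, b, c }
  [22 total]
Iteration 4: 10 new —
  { a, b }  = { b } ∪ { a }
  { a, e }  = { e } ∪ { a }
  { b, d }  = { b } ∪ { d }
  { c, d }  = { c } ∪ { d }
  { c, e }  = { e } ∪ { c }
  { a, b, d }  = { b } ∪ { a, d }
  { a, b, e }  = { b, e } ∪ { a }
  { a, c, e }  = { e } ∪ { a, c }
  { b, c, d }  = { b, c } ∪ { d }
  { c, d, e }  = { d, e } ∪ { c }
  [32 total]
After Iteration 5 the family is unchanged; done.

Therefore σ(𝒢) = { {}, { a }, { b }, { c }, { d }, { e }, { a, b }, { a, c }, { a, d }, { a, e }, { b, c }, { b, d }, { b, e }, { c, d }, { c, e }, { d, e }, { a, b, c }, { a, b, d }, { a, b, e }, { a, c, d }, { a, c, e }, { a, d, e }, { b, c, d }, { b, c, e }, { b, d, e }, { c, d, e }, { a, b, c, d }, { a, b, c, e }, { a, b, d, e }, { a, c, d, e }, { b, c, d, e }, Ω } (|σ(𝒢)| = 32).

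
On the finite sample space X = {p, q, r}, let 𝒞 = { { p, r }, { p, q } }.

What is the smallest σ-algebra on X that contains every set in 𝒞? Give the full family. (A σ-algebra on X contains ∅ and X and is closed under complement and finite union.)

σ(𝒞) (8 sets): { ∅, { p }, { q }, { r }, { p, q }, { p, r }, { q, r }, X }

Trace:
Seed the family with 𝒞 together with ∅ and X: { ∅, { p, q }, { p, r }, X }.
Iteration 1 (2 new):
  { q }  = { p, r }ᶜ
  { r }  = { p, q }ᶜ
  |family| = 6
Iteration 2: +1 →
  { q, r }  = { r } ∪ { q }
  |family| = 7
Iteration 3: +1 →
  { p }  = { q, r }ᶜ
  |family| = 8
Iteration 4: no new sets; the family is a σ-algebra.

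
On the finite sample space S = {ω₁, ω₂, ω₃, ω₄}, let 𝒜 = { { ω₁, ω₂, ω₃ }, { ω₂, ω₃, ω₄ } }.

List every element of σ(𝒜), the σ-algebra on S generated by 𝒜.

|σ(𝒜)| = 8.  σ(𝒜) = { {  }, { ω₁ }, { ω₄ }, { ω₁, ω₄ }, { ω₂, ω₃ }, { ω₁, ω₂, ω₃ }, { ω₂, ω₃, ω₄ }, S }

Derivation:
Take S₀ = 𝒜 ∪ {∅, S} = { {  }, { ω₁, ω₂, ω₃ }, { ω₂, ω₃, ω₄ }, S }.
Iteration 1. New:
  { ω₁ }  = S∖{ ω₂, ω₃, ω₄ }
  { ω₄ }  = S∖{ ω₁, ω₂, ω₃ }
  |family| = 6
Iteration 2. New:
  { ω₁, ω₄ }  = { ω₄ } ∪ { ω₁ }
  |family| = 7
Iteration 3: +1 →
  { ω₂, ω₃ }  = S∖{ ω₁, ω₄ }
  |family| = 8
Iteration 4: already closed under ᶜ and ∪.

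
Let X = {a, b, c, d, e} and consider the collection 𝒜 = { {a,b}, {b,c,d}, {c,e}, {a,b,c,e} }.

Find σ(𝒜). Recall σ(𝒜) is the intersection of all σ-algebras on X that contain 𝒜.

σ(𝒜) (32 sets): { {}, {a}, {b}, {c}, {d}, {e}, {a,b}, {a,c}, {a,d}, {a,e}, {b,c}, {b,d}, {b,e}, {c,d}, {c,e}, {d,e}, {a,b,c}, {a,b,d}, {a,b,e}, {a,c,d}, {a,c,e}, {a,d,e}, {b,c,d}, {b,c,e}, {b,d,e}, {c,d,e}, {a,b,c,d}, {a,b,c,e}, {a,b,d,e}, {a,c,d,e}, {b,c,d,e}, X }

Trace:
Take S₀ = 𝒜 ∪ {∅, X} = { {}, {a,b}, {c,e}, {b,c,d}, {a,b,c,e}, X }.
Step 1 adds 6:
  {d}  = X∖{a,b,c,e}
  {a,e}  = X∖{b,c,d}
  {a,b,d}  = X∖{c,e}
  {c,d,e}  = X∖{a,b}
  {a,b,c,d}  = {b,c,d} ∪ {a,b}
  {b,c,d,e}  = {b,c,d} ∪ {c,e}
  — 12 sets.
Step 2 adds 7:
  {a}  = X∖{b,c,d,e}
  {e}  = X∖{a,b,c,d}
  {a,b,e}  = {a,b} ∪ {a,e}
  {a,c,e}  = {a,e} ∪ {c,e}
  {a,d,e}  = {a,e} ∪ {d}
  {a,b,d,e}  = {a,b,d} ∪ {a,e}
  {a,c,d,e}  = {c,d,e} ∪ {a,e}
  — 19 sets.
Step 3 (7 new):
  {b}  = X∖{a,c,d,e}
  {c}  = X∖{a,b,d,e}
  {a,d}  = {d} ∪ {a}
  {b,c}  = X∖{a,d,e}
  {b,d}  = X∖{a,c,e}
  {c,d}  = X∖{a,b,e}
  {d,e}  = {e} ∪ {d}
  — 26 sets.
Step 4: 6 new —
  {a,c}  = {c} ∪ {a}
  {b,e}  = {b} ∪ {e}
  {a,b,c}  = X∖{d,e}
  {a,c,d}  = {c,d} ∪ {a,d}
  {b,c,e}  = X∖{a,d}
  {b,d,e}  = {b} ∪ {d,e}
  — 32 sets.
Step 5: stable.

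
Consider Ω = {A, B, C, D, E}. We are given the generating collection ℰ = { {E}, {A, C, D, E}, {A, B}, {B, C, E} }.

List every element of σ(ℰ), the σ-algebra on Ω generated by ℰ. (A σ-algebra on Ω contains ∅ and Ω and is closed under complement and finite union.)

Seed the family with ℰ together with ∅ and Ω: { {}, {E}, {A, B}, {B, C, E}, {A, C, D, E}, Ω }.
Iteration 1: +6 →
  {B}  = ᶜ of {A, C, D, E}
  {A, D}  = ᶜ of {B, C, E}
  {A, B, E}  = {A, B} ∪ {E}
  {C, D, E}  = ᶜ of {A, B}
  {A, B, C, D}  = ᶜ of {E}
  {A, B, C, E}  = {B, C, E} ∪ {A, B}
Iteration 2 adds 7:
  {D}  = ᶜ of {A, B, C, E}
  {B, E}  = {B} ∪ {E}
  {C, D}  = ᶜ of {A, B, E}
  {A, B, D}  = {A, B} ∪ {A, D}
  {A, D, E}  = {E} ∪ {A, D}
  {A, B, D, E}  = {A, B, E} ∪ {A, D}
  {B, C, D, E}  = {C, D, E} ∪ {B}
Iteration 3: +9 →
  {A}  = ᶜ of {B, C, D, E}
  {C}  = ᶜ of {A, B, D, E}
  {B, C}  = ᶜ of {A, D, E}
  {B, D}  = {B} ∪ {D}
  {C, E}  = ᶜ of {A, B, D}
  {D, E}  = {E} ∪ {D}
  {A, C, D}  = ᶜ of {B, E}
  {B, C, D}  = {C, D} ∪ {B}
  {B, D, E}  = {B, E} ∪ {D}
Iteration 4. New:
  {A, C}  = ᶜ of {B, D, E}
  {A, E}  = ᶜ of {B, C, D}
  {A, B, C}  = ᶜ of {D, E}
  {A, C, E}  = ᶜ of {B, D}
Iteration 5: no new sets; the family is a σ-algebra.

σ(ℰ) = { {}, {A}, {B}, {C}, {D}, {E}, {A, B}, {A, C}, {A, D}, {A, E}, {B, C}, {B, D}, {B, E}, {C, D}, {C, E}, {D, E}, {A, B, C}, {A, B, D}, {A, B, E}, {A, C, D}, {A, C, E}, {A, D, E}, {B, C, D}, {B, C, E}, {B, D, E}, {C, D, E}, {A, B, C, D}, {A, B, C, E}, {A, B, D, E}, {A, C, D, E}, {B, C, D, E}, Ω }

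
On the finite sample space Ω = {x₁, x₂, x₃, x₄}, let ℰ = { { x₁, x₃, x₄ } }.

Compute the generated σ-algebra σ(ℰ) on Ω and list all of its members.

σ(ℰ) (4 sets): { {  }, { x₂ }, { x₁, x₃, x₄ }, Ω }

Derivation:
Take S₀ = ℰ ∪ {∅, Ω} = { {  }, { x₁, x₃, x₄ }, Ω }.
Iteration 1 adds 1:
  { x₂ }  = complement { x₁, x₃, x₄ }
  (now 4)
Iteration 2 adds nothing — fixpoint reached.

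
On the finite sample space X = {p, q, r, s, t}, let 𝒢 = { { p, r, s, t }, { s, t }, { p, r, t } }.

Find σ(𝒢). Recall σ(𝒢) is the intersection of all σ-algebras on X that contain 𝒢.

σ(𝒢) = { {  }, { q }, { s }, { t }, { p, r }, { q, s }, { q, t }, { s, t }, { p, q, r }, { p, r, s }, { p, r, t }, { q, s, t }, { p, q, r, s }, { p, q, r, t }, { p, r, s, t }, X }

Derivation:
Seed the family with 𝒢 together with ∅ and X: { {  }, { s, t }, { p, r, t }, { p, r, s, t }, X }.
Pass 1. New:
  { q }  = complement { p, r, s, t }
  { q, s }  = complement { p, r, t }
  { p, q, r }  = complement { s, t }
  |family| = 8
Pass 2: 3 new —
  { q, s, t }  = { s, t } ∪ { q }
  { p, q, r, s }  = { p, q, r } ∪ { q, s }
  { p, q, r, t }  = { p, r, t } ∪ { q }
  |family| = 11
Pass 3: 3 new —
  { s }  = complement { p, q, r, t }
  { t }  = complement { p, q, r, s }
  { p, r }  = complement { q, s, t }
  |family| = 14
Pass 4. New:
  { q, t }  = { q } ∪ { t }
  { p, r, s }  = { p, r } ∪ { s }
  |family| = 16
Pass 5: already closed under ᶜ and ∪.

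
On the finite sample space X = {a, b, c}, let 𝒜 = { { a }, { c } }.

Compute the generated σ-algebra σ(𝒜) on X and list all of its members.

Answer: σ(𝒜) = { {  }, { a }, { b }, { c }, { a, b }, { a, c }, { b, c }, X }

Derivation:
Begin from { {  }, { a }, { c }, X } (that is, 𝒜 plus ∅ and X).
Pass 1: 3 new —
  { a, b }  = ᶜ of { c }
  { a, c }  = { c } ∪ { a }
  { b, c }  = ᶜ of { a }
  [7 total]
Pass 2. New:
  { b }  = ᶜ of { a, c }
  [8 total]
After Pass 3 the family is unchanged; done.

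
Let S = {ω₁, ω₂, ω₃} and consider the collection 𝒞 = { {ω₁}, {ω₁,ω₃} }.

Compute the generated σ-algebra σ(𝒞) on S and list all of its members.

|σ(𝒞)| = 8.  σ(𝒞) = { {}, {ω₁}, {ω₂}, {ω₃}, {ω₁,ω₂}, {ω₁,ω₃}, {ω₂,ω₃}, S }

Derivation:
Take S₀ = 𝒞 ∪ {∅, S} = { {}, {ω₁}, {ω₁,ω₃}, S }.
Step 1 adds 2:
  {ω₂}  = {ω₁,ω₃}ᶜ
  {ω₂,ω₃}  = {ω₁}ᶜ
  — 6 sets.
Step 2 adds 1:
  {ω₁,ω₂}  = {ω₂} ∪ {ω₁}
  — 7 sets.
Step 3 adds 1:
  {ω₃}  = {ω₁,ω₂}ᶜ
  — 8 sets.
Step 4: closed — nothing new.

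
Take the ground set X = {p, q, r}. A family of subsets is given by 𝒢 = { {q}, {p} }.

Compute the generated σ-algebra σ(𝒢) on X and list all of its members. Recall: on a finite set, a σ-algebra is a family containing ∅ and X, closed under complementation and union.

|σ(𝒢)| = 8.  σ(𝒢) = { {}, {p}, {q}, {r}, {p, q}, {p, r}, {q, r}, X }

Working:
Start: 𝒢 ∪ {∅, X} = { {}, {p}, {q}, X }.
Step 1: +3 →
  {p, q}  = {q} ∪ {p}
  {p, r}  = ᶜ of {q}
  {q, r}  = ᶜ of {p}
Step 2 (1 new):
  {r}  = ᶜ of {p, q}
Step 3: stable.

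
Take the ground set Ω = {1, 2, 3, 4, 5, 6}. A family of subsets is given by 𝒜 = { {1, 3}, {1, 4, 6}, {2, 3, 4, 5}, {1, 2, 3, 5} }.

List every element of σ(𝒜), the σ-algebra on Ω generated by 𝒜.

Begin from { {}, {1, 3}, {1, 4, 6}, {1, 2, 3, 5}, {2, 3, 4, 5}, Ω } (that is, 𝒜 plus ∅ and Ω).
Iteration 1 (6 new):
  {1, 6}  = {2, 3, 4, 5}ᶜ
  {4, 6}  = {1, 2, 3, 5}ᶜ
  {2, 3, 5}  = {1, 4, 6}ᶜ
  {1, 3, 4, 6}  = {1, 3} ∪ {1, 4, 6}
  {2, 4, 5, 6}  = {1, 3}ᶜ
  {1, 2, 3, 4, 5}  = {1, 3} ∪ {2, 3, 4, 5}
  — 12 sets.
Iteration 2. New:
  {6}  = {1, 2, 3, 4, 5}ᶜ
  {2, 5}  = {1, 3, 4, 6}ᶜ
  {1, 3, 6}  = {1, 6} ∪ {1, 3}
  {1, 2, 3, 5, 6}  = {1, 6} ∪ {2, 3, 5}
  {1, 2, 4, 5, 6}  = {1, 6} ∪ {2, 4, 5, 6}
  {2, 3, 4, 5, 6}  = {2, 3, 4, 5} ∪ {2, 4, 5, 6}
  — 18 sets.
Iteration 3: +7 →
  {1}  = {2, 3, 4, 5, 6}ᶜ
  {3}  = {1, 2, 4, 5, 6}ᶜ
  {4}  = {1, 2, 3, 5, 6}ᶜ
  {2, 4, 5}  = {1, 3, 6}ᶜ
  {2, 5, 6}  = {2, 5} ∪ {6}
  {1, 2, 5, 6}  = {2, 5} ∪ {1, 6}
  {2, 3, 5, 6}  = {2, 3, 5} ∪ {6}
  — 25 sets.
Iteration 4: +7 →
  {1, 4}  = {2, 3, 5, 6}ᶜ
  {3, 4}  = {1, 2, 5, 6}ᶜ
  {3, 6}  = {6} ∪ {3}
  {1, 2, 5}  = {2, 5} ∪ {1}
  {1, 3, 4}  = {2, 5, 6}ᶜ
  {3, 4, 6}  = {3} ∪ {4, 6}
  {1, 2, 4, 5}  = {1} ∪ {2, 4, 5}
  — 32 sets.
Iteration 5: no new sets; the family is a σ-algebra.

Therefore σ(𝒜) = { {}, {1}, {3}, {4}, {6}, {1, 3}, {1, 4}, {1, 6}, {2, 5}, {3, 4}, {3, 6}, {4, 6}, {1, 2, 5}, {1, 3, 4}, {1, 3, 6}, {1, 4, 6}, {2, 3, 5}, {2, 4, 5}, {2, 5, 6}, {3, 4, 6}, {1, 2, 3, 5}, {1, 2, 4, 5}, {1, 2, 5, 6}, {1, 3, 4, 6}, {2, 3, 4, 5}, {2, 3, 5, 6}, {2, 4, 5, 6}, {1, 2, 3, 4, 5}, {1, 2, 3, 5, 6}, {1, 2, 4, 5, 6}, {2, 3, 4, 5, 6}, Ω } (|σ(𝒜)| = 32).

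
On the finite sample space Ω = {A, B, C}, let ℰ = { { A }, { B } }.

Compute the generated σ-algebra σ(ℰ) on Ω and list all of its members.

Answer: σ(ℰ) = { ∅, { A }, { B }, { C }, { A, B }, { A, C }, { B, C }, Ω }

Working:
Initial family (4 sets): { ∅, { A }, { B }, Ω }.
Step 1: 3 new —
  { A, B }  = { A } ∪ { B }
  { A, C }  = { B }ᶜ
  { B, C }  = { A }ᶜ
  [7 total]
Step 2: 1 new —
  { C }  = { A, B }ᶜ
  [8 total]
Step 3: stable.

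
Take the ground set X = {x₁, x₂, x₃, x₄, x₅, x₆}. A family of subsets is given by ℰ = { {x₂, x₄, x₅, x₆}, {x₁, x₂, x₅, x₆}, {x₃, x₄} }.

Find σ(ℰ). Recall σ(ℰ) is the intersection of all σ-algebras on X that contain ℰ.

Begin from { {}, {x₃, x₄}, {x₁, x₂, x₅, x₆}, {x₂, x₄, x₅, x₆}, X } (that is, ℰ plus ∅ and X).
Round 1: +3 →
  {x₁, x₃}  = {x₂, x₄, x₅, x₆}ᶜ
  {x₁, x₂, x₄, x₅, x₆}  = {x₂, x₄, x₅, x₆} ∪ {x₁, x₂, x₅, x₆}
  {x₂, x₃, x₄, x₅, x₆}  = {x₃, x₄} ∪ {x₂, x₄, x₅, x₆}
  |family| = 8
Round 2 adds 4:
  {x₁}  = {x₂, x₃, x₄, x₅, x₆}ᶜ
  {x₃}  = {x₁, x₂, x₄, x₅, x₆}ᶜ
  {x₁, x₃, x₄}  = {x₃, x₄} ∪ {x₁, x₃}
  {x₁, x₂, x₃, x₅, x₆}  = {x₁, x₃} ∪ {x₁, x₂, x₅, x₆}
  |family| = 12
Round 3. New:
  {x₄}  = {x₁, x₂, x₃, x₅, x₆}ᶜ
  {x₂, x₅, x₆}  = {x₁, x₃, x₄}ᶜ
  |family| = 14
Round 4 adds 2:
  {x₁, x₄}  = {x₄} ∪ {x₁}
  {x₂, x₃, x₅, x₆}  = {x₃} ∪ {x₂, x₅, x₆}
  |family| = 16
Round 5 adds nothing — fixpoint reached.

|σ(ℰ)| = 16.  σ(ℰ) = { {}, {x₁}, {x₃}, {x₄}, {x₁, x₃}, {x₁, x₄}, {x₃, x₄}, {x₁, x₃, x₄}, {x₂, x₅, x₆}, {x₁, x₂, x₅, x₆}, {x₂, x₃, x₅, x₆}, {x₂, x₄, x₅, x₆}, {x₁, x₂, x₃, x₅, x₆}, {x₁, x₂, x₄, x₅, x₆}, {x₂, x₃, x₄, x₅, x₆}, X }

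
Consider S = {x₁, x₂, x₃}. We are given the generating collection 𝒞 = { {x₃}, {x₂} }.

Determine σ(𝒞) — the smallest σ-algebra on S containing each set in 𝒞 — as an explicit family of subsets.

Start: 𝒞 ∪ {∅, S} = { {}, {x₂}, {x₃}, S }.
Iteration 1: +3 →
  {x₁,x₂}  = {x₃}ᶜ
  {x₁,x₃}  = {x₂}ᶜ
  {x₂,x₃}  = {x₃} ∪ {x₂}
Iteration 2 adds 1:
  {x₁}  = {x₂,x₃}ᶜ
Iteration 3: stable.

Hence σ(𝒞) has 8 members: { {}, {x₁}, {x₂}, {x₃}, {x₁,x₂}, {x₁,x₃}, {x₂,x₃}, S }.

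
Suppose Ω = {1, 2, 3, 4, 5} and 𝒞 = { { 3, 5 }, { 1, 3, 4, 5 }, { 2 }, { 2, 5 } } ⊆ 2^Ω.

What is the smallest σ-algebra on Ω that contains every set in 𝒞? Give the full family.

σ(𝒞) (16 sets): { ∅, { 2 }, { 3 }, { 5 }, { 1, 4 }, { 2, 3 }, { 2, 5 }, { 3, 5 }, { 1, 2, 4 }, { 1, 3, 4 }, { 1, 4, 5 }, { 2, 3, 5 }, { 1, 2, 3, 4 }, { 1, 2, 4, 5 }, { 1, 3, 4, 5 }, Ω }

Trace:
Initial family (6 sets): { ∅, { 2 }, { 2, 5 }, { 3, 5 }, { 1, 3, 4, 5 }, Ω }.
Round 1: +3 →
  { 1, 2, 4 }  = Ω∖{ 3, 5 }
  { 1, 3, 4 }  = Ω∖{ 2, 5 }
  { 2, 3, 5 }  = { 2, 5 } ∪ { 3, 5 }
  (now 9)
Round 2 (3 new):
  { 1, 4 }  = Ω∖{ 2, 3, 5 }
  { 1, 2, 3, 4 }  = { 2 } ∪ { 1, 3, 4 }
  { 1, 2, 4, 5 }  = { 2, 5 } ∪ { 1, 2, 4 }
  (now 12)
Round 3: 2 new —
  { 3 }  = Ω∖{ 1, 2, 4, 5 }
  { 5 }  = Ω∖{ 1, 2, 3, 4 }
  (now 14)
Round 4. New:
  { 2, 3 }  = { 3 } ∪ { 2 }
  { 1, 4, 5 }  = { 1, 4 } ∪ { 5 }
  (now 16)
After Round 5 the family is unchanged; done.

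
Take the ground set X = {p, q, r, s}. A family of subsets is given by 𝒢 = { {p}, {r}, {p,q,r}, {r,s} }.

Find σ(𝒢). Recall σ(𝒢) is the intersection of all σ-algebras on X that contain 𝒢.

Start: 𝒢 ∪ {∅, X} = { ∅, {p}, {r}, {r,s}, {p,q,r}, X }.
Round 1 (6 new):
  {s}  = ᶜ of {p,q,r}
  {p,q}  = ᶜ of {r,s}
  {p,r}  = {r} ∪ {p}
  {p,q,s}  = ᶜ of {r}
  {p,r,s}  = {r,s} ∪ {p}
  {q,r,s}  = ᶜ of {p}
Round 2: +3 →
  {q}  = ᶜ of {p,r,s}
  {p,s}  = {s} ∪ {p}
  {q,s}  = ᶜ of {p,r}
Round 3: 1 new —
  {q,r}  = ᶜ of {p,s}
Round 4: stable.

|σ(𝒢)| = 16.  σ(𝒢) = { ∅, {p}, {q}, {r}, {s}, {p,q}, {p,r}, {p,s}, {q,r}, {q,s}, {r,s}, {p,q,r}, {p,q,s}, {p,r,s}, {q,r,s}, X }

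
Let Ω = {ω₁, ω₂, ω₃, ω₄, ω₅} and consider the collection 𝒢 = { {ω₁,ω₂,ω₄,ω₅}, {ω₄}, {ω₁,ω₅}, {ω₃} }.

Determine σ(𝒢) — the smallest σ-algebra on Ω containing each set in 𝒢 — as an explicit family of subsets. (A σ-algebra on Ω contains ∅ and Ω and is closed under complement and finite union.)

Initial family (6 sets): { {}, {ω₃}, {ω₄}, {ω₁,ω₅}, {ω₁,ω₂,ω₄,ω₅}, Ω }.
Round 1 adds 5:
  {ω₃,ω₄}  = {ω₃} ∪ {ω₄}
  {ω₁,ω₃,ω₅}  = {ω₃} ∪ {ω₁,ω₅}
  {ω₁,ω₄,ω₅}  = {ω₁,ω₅} ∪ {ω₄}
  {ω₂,ω₃,ω₄}  = {ω₁,ω₅}ᶜ
  {ω₁,ω₂,ω₃,ω₅}  = {ω₄}ᶜ
  — 11 sets.
Round 2: +4 →
  {ω₂,ω₃}  = {ω₁,ω₄,ω₅}ᶜ
  {ω₂,ω₄}  = {ω₁,ω₃,ω₅}ᶜ
  {ω₁,ω₂,ω₅}  = {ω₃,ω₄}ᶜ
  {ω₁,ω₃,ω₄,ω₅}  = {ω₁,ω₄,ω₅} ∪ {ω₃,ω₄}
  — 15 sets.
Round 3: +1 →
  {ω₂}  = {ω₁,ω₃,ω₄,ω₅}ᶜ
  — 16 sets.
Round 4: stable.

σ(𝒢) = { {}, {ω₂}, {ω₃}, {ω₄}, {ω₁,ω₅}, {ω₂,ω₃}, {ω₂,ω₄}, {ω₃,ω₄}, {ω₁,ω₂,ω₅}, {ω₁,ω₃,ω₅}, {ω₁,ω₄,ω₅}, {ω₂,ω₃,ω₄}, {ω₁,ω₂,ω₃,ω₅}, {ω₁,ω₂,ω₄,ω₅}, {ω₁,ω₃,ω₄,ω₅}, Ω }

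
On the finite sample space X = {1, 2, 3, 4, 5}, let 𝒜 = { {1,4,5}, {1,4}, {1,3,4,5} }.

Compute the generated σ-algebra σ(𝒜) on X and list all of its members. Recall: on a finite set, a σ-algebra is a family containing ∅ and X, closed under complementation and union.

Answer: σ(𝒜) = { {}, {2}, {3}, {5}, {1,4}, {2,3}, {2,5}, {3,5}, {1,2,4}, {1,3,4}, {1,4,5}, {2,3,5}, {1,2,3,4}, {1,2,4,5}, {1,3,4,5}, X }

Trace:
Begin from { {}, {1,4}, {1,4,5}, {1,3,4,5}, X } (that is, 𝒜 plus ∅ and X).
Pass 1: +3 →
  {2}  = {1,3,4,5}ᶜ
  {2,3}  = {1,4,5}ᶜ
  {2,3,5}  = {1,4}ᶜ
Pass 2 adds 3:
  {1,2,4}  = {2} ∪ {1,4}
  {1,2,3,4}  = {1,4} ∪ {2,3}
  {1,2,4,5}  = {1,4,5} ∪ {2}
Pass 3. New:
  {3}  = {1,2,4,5}ᶜ
  {5}  = {1,2,3,4}ᶜ
  {3,5}  = {1,2,4}ᶜ
Pass 4: 2 new —
  {2,5}  = {2} ∪ {5}
  {1,3,4}  = {3} ∪ {1,4}
Pass 5 adds nothing — fixpoint reached.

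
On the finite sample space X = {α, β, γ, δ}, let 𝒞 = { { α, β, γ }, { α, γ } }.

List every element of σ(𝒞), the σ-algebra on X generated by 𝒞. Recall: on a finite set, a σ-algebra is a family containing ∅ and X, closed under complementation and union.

σ(𝒞) (8 sets): { {  }, { β }, { δ }, { α, γ }, { β, δ }, { α, β, γ }, { α, γ, δ }, X }

Derivation:
Initial family (4 sets): { {  }, { α, γ }, { α, β, γ }, X }.
Iteration 1 (2 new):
  { δ }  = ᶜ of { α, β, γ }
  { β, δ }  = ᶜ of { α, γ }
  [6 total]
Iteration 2 (1 new):
  { α, γ, δ }  = { α, γ } ∪ { δ }
  [7 total]
Iteration 3 adds 1:
  { β }  = ᶜ of { α, γ, δ }
  [8 total]
Iteration 4: already closed under ᶜ and ∪.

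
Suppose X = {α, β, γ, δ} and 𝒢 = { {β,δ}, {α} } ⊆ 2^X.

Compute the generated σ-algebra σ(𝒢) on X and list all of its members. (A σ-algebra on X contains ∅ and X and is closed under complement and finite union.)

σ(𝒢) = { ∅, {α}, {γ}, {α,γ}, {β,δ}, {α,β,δ}, {β,γ,δ}, X }

Trace:
Initial family (4 sets): { ∅, {α}, {β,δ}, X }.
Round 1. New:
  {α,γ}  = ᶜ of {β,δ}
  {α,β,δ}  = {β,δ} ∪ {α}
  {β,γ,δ}  = ᶜ of {α}
  |family| = 7
Round 2: +1 →
  {γ}  = ᶜ of {α,β,δ}
  |family| = 8
Round 3: already closed under ᶜ and ∪.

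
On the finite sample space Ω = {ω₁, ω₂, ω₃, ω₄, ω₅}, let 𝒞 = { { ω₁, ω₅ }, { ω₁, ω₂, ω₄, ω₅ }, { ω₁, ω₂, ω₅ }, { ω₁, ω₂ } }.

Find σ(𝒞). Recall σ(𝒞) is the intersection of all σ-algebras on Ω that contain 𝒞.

Answer: σ(𝒞) = { ∅, { ω₁ }, { ω₂ }, { ω₃ }, { ω₄ }, { ω₅ }, { ω₁, ω₂ }, { ω₁, ω₃ }, { ω₁, ω₄ }, { ω₁, ω₅ }, { ω₂, ω₃ }, { ω₂, ω₄ }, { ω₂, ω₅ }, { ω₃, ω₄ }, { ω₃, ω₅ }, { ω₄, ω₅ }, { ω₁, ω₂, ω₃ }, { ω₁, ω₂, ω₄ }, { ω₁, ω₂, ω₅ }, { ω₁, ω₃, ω₄ }, { ω₁, ω₃, ω₅ }, { ω₁, ω₄, ω₅ }, { ω₂, ω₃, ω₄ }, { ω₂, ω₃, ω₅ }, { ω₂, ω₄, ω₅ }, { ω₃, ω₄, ω₅ }, { ω₁, ω₂, ω₃, ω₄ }, { ω₁, ω₂, ω₃, ω₅ }, { ω₁, ω₂, ω₄, ω₅ }, { ω₁, ω₃, ω₄, ω₅ }, { ω₂, ω₃, ω₄, ω₅ }, Ω }

Check:
Take S₀ = 𝒞 ∪ {∅, Ω} = { ∅, { ω₁, ω₂ }, { ω₁, ω₅ }, { ω₁, ω₂, ω₅ }, { ω₁, ω₂, ω₄, ω₅ }, Ω }.
Round 1 adds 4:
  { ω₃ }  = ᶜ of { ω₁, ω₂, ω₄, ω₅ }
  { ω₃, ω₄ }  = ᶜ of { ω₁, ω₂, ω₅ }
  { ω₂, ω₃, ω₄ }  = ᶜ of { ω₁, ω₅ }
  { ω₃, ω₄, ω₅ }  = ᶜ of { ω₁, ω₂ }
  [10 total]
Round 2 (6 new):
  { ω₁, ω₂, ω₃ }  = { ω₁, ω₂ } ∪ { ω₃ }
  { ω₁, ω₃, ω₅ }  = { ω₃ } ∪ { ω₁, ω₅ }
  { ω₁, ω₂, ω₃, ω₄ }  = { ω₃, ω₄ } ∪ { ω₁, ω₂ }
  { ω₁, ω₂, ω₃, ω₅ }  = { ω₃ } ∪ { ω₁, ω₂, ω₅ }
  { ω₁, ω₃, ω₄, ω₅ }  = { ω₃, ω₄, ω₅ } ∪ { ω₁, ω₅ }
  { ω₂, ω₃, ω₄, ω₅ }  = { ω₃, ω₄, ω₅ } ∪ { ω₂, ω₃, ω₄ }
  [16 total]
Round 3 (6 new):
  { ω₁ }  = ᶜ of { ω₂, ω₃, ω₄, ω₅ }
  { ω₂ }  = ᶜ of { ω₁, ω₃, ω₄, ω₅ }
  { ω₄ }  = ᶜ of { ω₁, ω₂, ω₃, ω₅ }
  { ω₅ }  = ᶜ of { ω₁, ω₂, ω₃, ω₄ }
  { ω₂, ω₄ }  = ᶜ of { ω₁, ω₃, ω₅ }
  { ω₄, ω₅ }  = ᶜ of { ω₁, ω₂, ω₃ }
  [22 total]
Round 4. New:
  { ω₁, ω₃ }  = { ω₃ } ∪ { ω₁ }
  { ω₁, ω₄ }  = { ω₄ } ∪ { ω₁ }
  { ω₂, ω₃ }  = { ω₂ } ∪ { ω₃ }
  { ω₂, ω₅ }  = { ω₂ } ∪ { ω₅ }
  { ω₃, ω₅ }  = { ω₅ } ∪ { ω₃ }
  { ω₁, ω₂, ω₄ }  = { ω₁, ω₂ } ∪ { ω₄ }
  { ω₁, ω₃, ω₄ }  = { ω₃, ω₄ } ∪ { ω₁ }
  { ω₁, ω₄, ω₅ }  = { ω₄, ω₅ } ∪ { ω₁, ω₅ }
  { ω₂, ω₄, ω₅ }  = { ω₂ } ∪ { ω₄, ω₅ }
  [31 total]
Round 5: +1 →
  { ω₂, ω₃, ω₅ }  = ᶜ of { ω₁, ω₄ }
  [32 total]
Round 6 adds nothing — fixpoint reached.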